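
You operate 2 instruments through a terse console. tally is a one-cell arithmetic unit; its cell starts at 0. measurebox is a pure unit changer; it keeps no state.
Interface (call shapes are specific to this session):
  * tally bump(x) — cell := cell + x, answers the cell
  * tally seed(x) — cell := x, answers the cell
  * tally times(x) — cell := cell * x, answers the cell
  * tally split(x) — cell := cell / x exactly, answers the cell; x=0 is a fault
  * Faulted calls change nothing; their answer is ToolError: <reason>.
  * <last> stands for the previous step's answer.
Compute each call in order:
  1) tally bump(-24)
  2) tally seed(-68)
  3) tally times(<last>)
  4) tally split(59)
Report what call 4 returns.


Answer: 4624/59

Derivation:
Act: tally bump[x: -24]
Obs: -24
Act: tally seed[x: -68]
Obs: -68
Act: tally times[x: <last>]
Obs: 4624
Act: tally split[x: 59]
Obs: 4624/59


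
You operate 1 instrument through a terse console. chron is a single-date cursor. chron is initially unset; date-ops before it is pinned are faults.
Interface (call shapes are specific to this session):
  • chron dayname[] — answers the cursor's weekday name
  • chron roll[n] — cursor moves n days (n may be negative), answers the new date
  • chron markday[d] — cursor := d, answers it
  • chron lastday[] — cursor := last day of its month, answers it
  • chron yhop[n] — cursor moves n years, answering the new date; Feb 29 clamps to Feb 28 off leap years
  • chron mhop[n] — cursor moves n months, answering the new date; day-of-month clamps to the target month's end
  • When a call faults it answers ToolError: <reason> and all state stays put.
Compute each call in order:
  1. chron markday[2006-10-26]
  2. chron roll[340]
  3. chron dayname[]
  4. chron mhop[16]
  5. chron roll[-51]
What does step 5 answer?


Step: chron markday[d→2006-10-26]
Result: 2006-10-26
Step: chron roll[n→340]
Result: 2007-10-01
Step: chron dayname[]
Result: Monday
Step: chron mhop[n→16]
Result: 2009-02-01
Step: chron roll[n→-51]
Result: 2008-12-12

Answer: 2008-12-12


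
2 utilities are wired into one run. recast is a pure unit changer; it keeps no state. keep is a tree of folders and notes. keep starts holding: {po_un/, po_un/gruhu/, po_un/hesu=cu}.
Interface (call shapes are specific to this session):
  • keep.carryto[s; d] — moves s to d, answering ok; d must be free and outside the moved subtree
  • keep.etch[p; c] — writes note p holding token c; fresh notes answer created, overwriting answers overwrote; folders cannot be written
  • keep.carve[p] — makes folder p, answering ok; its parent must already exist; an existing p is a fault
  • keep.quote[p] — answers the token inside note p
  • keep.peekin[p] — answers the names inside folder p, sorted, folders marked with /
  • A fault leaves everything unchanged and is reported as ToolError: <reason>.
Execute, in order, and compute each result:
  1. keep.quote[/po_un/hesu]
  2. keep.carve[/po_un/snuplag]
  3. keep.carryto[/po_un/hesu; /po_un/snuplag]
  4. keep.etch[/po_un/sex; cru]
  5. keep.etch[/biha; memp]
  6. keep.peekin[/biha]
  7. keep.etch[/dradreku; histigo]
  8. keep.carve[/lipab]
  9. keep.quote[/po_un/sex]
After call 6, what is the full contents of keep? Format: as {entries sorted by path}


I try keep.quote passing p: /po_un/hesu, and get cu.
I try keep.carve passing p: /po_un/snuplag, and see ok.
I run keep.carryto passing s: /po_un/hesu, d: /po_un/snuplag, giving ToolError: exists.
I invoke keep.etch passing p: /po_un/sex, c: cru, yielding created.
I invoke keep.etch passing p: /biha, c: memp, yielding created.
I try keep.peekin passing p: /biha, which returns ToolError: not a directory.
Now I run keep.etch passing p: /dradreku, c: histigo, → created.
Then keep.carve passing p: /lipab, and see ok.
Then keep.quote passing p: /po_un/sex, giving cru.

Answer: {biha=memp, po_un/, po_un/gruhu/, po_un/hesu=cu, po_un/sex=cru, po_un/snuplag/}


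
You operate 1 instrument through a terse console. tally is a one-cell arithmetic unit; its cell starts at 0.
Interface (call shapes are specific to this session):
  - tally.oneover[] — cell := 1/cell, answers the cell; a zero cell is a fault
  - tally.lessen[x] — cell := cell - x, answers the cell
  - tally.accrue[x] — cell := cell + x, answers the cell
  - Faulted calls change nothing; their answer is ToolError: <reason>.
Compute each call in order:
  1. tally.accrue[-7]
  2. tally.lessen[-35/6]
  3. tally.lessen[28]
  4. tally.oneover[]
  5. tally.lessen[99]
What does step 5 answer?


Answer: -17331/175

Derivation:
~$ tally.accrue x→-7
[out] -7
~$ tally.lessen x→-35/6
[out] -7/6
~$ tally.lessen x→28
[out] -175/6
~$ tally.oneover
[out] -6/175
~$ tally.lessen x→99
[out] -17331/175


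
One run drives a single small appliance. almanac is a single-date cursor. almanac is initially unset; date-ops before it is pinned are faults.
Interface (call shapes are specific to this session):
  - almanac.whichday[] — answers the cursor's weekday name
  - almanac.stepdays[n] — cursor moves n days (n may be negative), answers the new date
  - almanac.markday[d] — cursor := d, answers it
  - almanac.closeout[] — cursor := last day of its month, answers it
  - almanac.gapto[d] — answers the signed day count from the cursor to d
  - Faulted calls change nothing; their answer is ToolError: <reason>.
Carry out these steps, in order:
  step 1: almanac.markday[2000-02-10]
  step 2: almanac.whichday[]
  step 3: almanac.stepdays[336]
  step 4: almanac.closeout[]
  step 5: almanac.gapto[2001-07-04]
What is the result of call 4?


$ markday d=2000-02-10
:: 2000-02-10
$ whichday
:: Thursday
$ stepdays n=336
:: 2001-01-11
$ closeout
:: 2001-01-31
$ gapto d=2001-07-04
:: 154

Answer: 2001-01-31


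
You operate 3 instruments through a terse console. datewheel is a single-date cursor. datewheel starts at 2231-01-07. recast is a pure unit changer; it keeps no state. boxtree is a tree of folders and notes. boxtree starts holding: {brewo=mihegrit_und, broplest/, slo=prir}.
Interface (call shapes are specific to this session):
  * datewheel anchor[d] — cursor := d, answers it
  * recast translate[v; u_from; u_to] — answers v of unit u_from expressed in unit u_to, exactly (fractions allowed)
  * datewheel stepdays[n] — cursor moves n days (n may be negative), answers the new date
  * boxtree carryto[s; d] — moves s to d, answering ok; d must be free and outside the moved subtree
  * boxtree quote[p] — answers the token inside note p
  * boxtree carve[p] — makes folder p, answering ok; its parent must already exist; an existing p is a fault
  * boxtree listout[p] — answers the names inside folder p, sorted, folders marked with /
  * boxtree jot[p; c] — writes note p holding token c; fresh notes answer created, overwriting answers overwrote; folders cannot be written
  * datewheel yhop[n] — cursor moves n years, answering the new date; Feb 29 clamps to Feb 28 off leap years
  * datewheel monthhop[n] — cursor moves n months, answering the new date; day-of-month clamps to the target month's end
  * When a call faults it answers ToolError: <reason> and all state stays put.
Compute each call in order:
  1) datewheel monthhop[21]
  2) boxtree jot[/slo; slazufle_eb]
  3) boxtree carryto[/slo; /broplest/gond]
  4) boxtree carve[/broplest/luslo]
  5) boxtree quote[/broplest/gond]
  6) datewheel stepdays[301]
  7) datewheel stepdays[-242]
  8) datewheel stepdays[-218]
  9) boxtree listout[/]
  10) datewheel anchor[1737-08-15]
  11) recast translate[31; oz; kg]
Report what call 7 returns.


Act: datewheel monthhop[21]
Obs: 2232-10-07
Act: boxtree jot[/slo; slazufle_eb]
Obs: overwrote
Act: boxtree carryto[/slo; /broplest/gond]
Obs: ok
Act: boxtree carve[/broplest/luslo]
Obs: ok
Act: boxtree quote[/broplest/gond]
Obs: slazufle_eb
Act: datewheel stepdays[301]
Obs: 2233-08-04
Act: datewheel stepdays[-242]
Obs: 2232-12-05
Act: datewheel stepdays[-218]
Obs: 2232-05-01
Act: boxtree listout[/]
Obs: [brewo, broplest/]
Act: datewheel anchor[1737-08-15]
Obs: 1737-08-15
Act: recast translate[31; oz; kg]
Obs: 1406136347/1600000000

Answer: 2232-12-05


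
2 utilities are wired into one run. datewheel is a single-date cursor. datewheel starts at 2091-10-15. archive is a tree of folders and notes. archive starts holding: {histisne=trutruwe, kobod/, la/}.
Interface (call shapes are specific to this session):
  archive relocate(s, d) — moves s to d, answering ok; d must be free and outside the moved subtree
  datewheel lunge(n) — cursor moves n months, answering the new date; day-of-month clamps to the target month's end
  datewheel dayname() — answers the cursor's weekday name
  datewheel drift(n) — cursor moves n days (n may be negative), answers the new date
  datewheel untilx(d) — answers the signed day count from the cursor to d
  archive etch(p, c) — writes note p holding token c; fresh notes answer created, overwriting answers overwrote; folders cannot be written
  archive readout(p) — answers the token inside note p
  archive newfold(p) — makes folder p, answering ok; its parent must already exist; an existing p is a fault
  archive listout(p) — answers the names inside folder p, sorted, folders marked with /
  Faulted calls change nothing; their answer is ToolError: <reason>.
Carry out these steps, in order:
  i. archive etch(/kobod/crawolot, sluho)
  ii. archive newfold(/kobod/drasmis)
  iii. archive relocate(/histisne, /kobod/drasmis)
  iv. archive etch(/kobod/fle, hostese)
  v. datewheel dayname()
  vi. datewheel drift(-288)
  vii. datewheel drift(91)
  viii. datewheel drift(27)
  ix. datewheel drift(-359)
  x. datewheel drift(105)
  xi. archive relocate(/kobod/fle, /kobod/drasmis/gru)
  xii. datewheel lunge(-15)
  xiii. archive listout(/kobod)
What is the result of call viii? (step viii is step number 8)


Answer: 2091-04-28

Derivation:
I try archive etch with p='/kobod/crawolot', c='sluho', and get created.
Invoking archive newfold with p='/kobod/drasmis', yielding ok.
Invoking archive relocate with s='/histisne', d='/kobod/drasmis', — result: ToolError: exists.
I use archive etch with p='/kobod/fle', c='hostese', giving created.
I use datewheel dayname(), which returns Monday.
Calling datewheel drift with n='-288', yielding 2090-12-31.
I use datewheel drift with n='91', and get 2091-04-01.
I try datewheel drift with n='27', → 2091-04-28.
Next I call datewheel drift with n='-359', and observe 2090-05-04.
Then datewheel drift with n='105', giving 2090-08-17.
Now I run archive relocate with s='/kobod/fle', d='/kobod/drasmis/gru', and see ok.
Calling datewheel lunge with n='-15', giving 2089-05-17.
Now I run archive listout with p='/kobod', giving [crawolot, drasmis/].


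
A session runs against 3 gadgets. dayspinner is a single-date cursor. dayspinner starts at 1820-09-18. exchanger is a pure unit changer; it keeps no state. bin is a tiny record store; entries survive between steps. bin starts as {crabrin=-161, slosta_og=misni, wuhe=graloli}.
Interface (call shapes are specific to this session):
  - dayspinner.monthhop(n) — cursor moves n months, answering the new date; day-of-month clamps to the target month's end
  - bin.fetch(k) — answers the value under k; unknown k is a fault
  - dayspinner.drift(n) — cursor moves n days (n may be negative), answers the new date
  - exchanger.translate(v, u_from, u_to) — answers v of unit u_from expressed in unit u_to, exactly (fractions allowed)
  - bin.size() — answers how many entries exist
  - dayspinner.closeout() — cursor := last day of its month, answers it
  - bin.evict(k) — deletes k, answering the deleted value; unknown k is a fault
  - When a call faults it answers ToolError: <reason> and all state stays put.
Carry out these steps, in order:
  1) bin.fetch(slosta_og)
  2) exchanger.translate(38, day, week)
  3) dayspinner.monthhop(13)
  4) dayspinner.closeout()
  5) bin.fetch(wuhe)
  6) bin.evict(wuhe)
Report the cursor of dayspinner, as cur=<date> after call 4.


Answer: cur=1821-10-31

Derivation:
Step: bin.fetch[slosta_og]
Result: misni
Step: exchanger.translate[38; day; week]
Result: 38/7
Step: dayspinner.monthhop[13]
Result: 1821-10-18
Step: dayspinner.closeout[]
Result: 1821-10-31
Step: bin.fetch[wuhe]
Result: graloli
Step: bin.evict[wuhe]
Result: graloli


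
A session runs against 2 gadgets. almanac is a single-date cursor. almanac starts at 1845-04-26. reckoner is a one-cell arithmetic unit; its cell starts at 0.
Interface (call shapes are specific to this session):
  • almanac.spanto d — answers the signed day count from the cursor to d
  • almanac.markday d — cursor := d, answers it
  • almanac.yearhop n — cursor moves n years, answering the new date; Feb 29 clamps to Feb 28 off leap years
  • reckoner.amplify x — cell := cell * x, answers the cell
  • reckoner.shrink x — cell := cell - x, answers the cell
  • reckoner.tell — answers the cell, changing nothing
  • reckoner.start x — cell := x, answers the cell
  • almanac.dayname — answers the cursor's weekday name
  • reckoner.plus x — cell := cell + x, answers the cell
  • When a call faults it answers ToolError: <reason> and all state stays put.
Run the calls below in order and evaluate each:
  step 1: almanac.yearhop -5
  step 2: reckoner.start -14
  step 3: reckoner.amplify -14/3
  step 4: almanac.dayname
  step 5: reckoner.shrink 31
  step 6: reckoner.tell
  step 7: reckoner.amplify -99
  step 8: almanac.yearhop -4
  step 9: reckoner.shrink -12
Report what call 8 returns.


Answer: 1836-04-26

Derivation:
> almanac.yearhop n='-5'
[out] 1840-04-26
> reckoner.start x='-14'
[out] -14
> reckoner.amplify x='-14/3'
[out] 196/3
> almanac.dayname
[out] Sunday
> reckoner.shrink x='31'
[out] 103/3
> reckoner.tell
[out] 103/3
> reckoner.amplify x='-99'
[out] -3399
> almanac.yearhop n='-4'
[out] 1836-04-26
> reckoner.shrink x='-12'
[out] -3387


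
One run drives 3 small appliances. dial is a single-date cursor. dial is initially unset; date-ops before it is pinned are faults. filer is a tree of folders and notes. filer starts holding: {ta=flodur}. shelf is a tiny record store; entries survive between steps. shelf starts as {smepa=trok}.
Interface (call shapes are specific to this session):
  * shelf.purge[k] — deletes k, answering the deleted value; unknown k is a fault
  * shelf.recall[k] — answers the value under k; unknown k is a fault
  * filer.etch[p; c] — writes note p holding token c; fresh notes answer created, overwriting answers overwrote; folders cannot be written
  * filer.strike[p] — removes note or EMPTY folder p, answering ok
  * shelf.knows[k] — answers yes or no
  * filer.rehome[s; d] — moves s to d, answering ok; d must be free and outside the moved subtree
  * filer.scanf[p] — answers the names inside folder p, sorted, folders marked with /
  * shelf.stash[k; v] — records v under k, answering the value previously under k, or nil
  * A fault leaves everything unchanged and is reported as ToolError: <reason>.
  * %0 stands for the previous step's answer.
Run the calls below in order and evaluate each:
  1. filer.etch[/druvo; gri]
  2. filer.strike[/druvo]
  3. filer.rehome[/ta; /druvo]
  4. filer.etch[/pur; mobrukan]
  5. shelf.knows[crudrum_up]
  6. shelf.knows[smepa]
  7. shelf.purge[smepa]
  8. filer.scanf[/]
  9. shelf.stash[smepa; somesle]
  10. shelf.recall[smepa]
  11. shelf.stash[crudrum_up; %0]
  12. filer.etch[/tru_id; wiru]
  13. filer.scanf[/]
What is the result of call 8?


Answer: [druvo, pur]

Derivation:
! filer.etch(p: /druvo, c: gri) == created
! filer.strike(p: /druvo) == ok
! filer.rehome(s: /ta, d: /druvo) == ok
! filer.etch(p: /pur, c: mobrukan) == created
! shelf.knows(k: crudrum_up) == no
! shelf.knows(k: smepa) == yes
! shelf.purge(k: smepa) == trok
! filer.scanf(p: /) == [druvo, pur]
! shelf.stash(k: smepa, v: somesle) == nil
! shelf.recall(k: smepa) == somesle
! shelf.stash(k: crudrum_up, v: %0) == nil
! filer.etch(p: /tru_id, c: wiru) == created
! filer.scanf(p: /) == [druvo, pur, tru_id]


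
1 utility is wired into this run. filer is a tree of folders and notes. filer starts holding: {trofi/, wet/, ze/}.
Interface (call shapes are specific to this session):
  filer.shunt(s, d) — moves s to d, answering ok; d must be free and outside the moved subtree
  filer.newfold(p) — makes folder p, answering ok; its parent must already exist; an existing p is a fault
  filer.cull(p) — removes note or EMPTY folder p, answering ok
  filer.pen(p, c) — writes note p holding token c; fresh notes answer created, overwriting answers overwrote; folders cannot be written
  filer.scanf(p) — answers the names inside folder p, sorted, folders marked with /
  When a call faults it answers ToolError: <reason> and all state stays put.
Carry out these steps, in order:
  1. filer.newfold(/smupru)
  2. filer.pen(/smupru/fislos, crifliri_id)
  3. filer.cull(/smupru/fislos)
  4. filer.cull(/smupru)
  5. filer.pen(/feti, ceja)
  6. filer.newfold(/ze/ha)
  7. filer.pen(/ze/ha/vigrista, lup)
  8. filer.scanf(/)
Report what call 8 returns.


Step: filer.newfold[/smupru]
Result: ok
Step: filer.pen[/smupru/fislos; crifliri_id]
Result: created
Step: filer.cull[/smupru/fislos]
Result: ok
Step: filer.cull[/smupru]
Result: ok
Step: filer.pen[/feti; ceja]
Result: created
Step: filer.newfold[/ze/ha]
Result: ok
Step: filer.pen[/ze/ha/vigrista; lup]
Result: created
Step: filer.scanf[/]
Result: [feti, trofi/, wet/, ze/]

Answer: [feti, trofi/, wet/, ze/]


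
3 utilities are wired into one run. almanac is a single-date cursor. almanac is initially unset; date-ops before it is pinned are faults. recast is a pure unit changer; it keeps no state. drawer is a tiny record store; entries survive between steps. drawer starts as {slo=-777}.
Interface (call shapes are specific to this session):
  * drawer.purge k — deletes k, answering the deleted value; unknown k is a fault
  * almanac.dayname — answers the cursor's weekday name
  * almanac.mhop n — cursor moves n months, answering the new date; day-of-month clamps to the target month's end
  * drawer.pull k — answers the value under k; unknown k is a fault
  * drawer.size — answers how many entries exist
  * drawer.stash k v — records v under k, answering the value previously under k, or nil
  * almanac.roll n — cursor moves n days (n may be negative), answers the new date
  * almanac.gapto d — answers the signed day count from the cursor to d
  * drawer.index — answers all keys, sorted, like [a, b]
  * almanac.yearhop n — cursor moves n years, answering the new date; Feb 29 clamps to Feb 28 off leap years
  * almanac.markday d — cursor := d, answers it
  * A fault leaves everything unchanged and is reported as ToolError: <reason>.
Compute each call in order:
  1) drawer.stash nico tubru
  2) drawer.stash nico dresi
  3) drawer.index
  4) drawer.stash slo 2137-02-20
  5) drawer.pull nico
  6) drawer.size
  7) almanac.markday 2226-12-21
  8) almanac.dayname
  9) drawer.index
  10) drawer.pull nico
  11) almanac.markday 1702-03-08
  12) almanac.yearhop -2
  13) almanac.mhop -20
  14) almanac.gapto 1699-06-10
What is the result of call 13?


# 1. stash(nico, tubru) == nil
# 2. stash(nico, dresi) == tubru
# 3. index() == [nico, slo]
# 4. stash(slo, 2137-02-20) == -777
# 5. pull(nico) == dresi
# 6. size() == 2
# 7. markday(2226-12-21) == 2226-12-21
# 8. dayname() == Thursday
# 9. index() == [nico, slo]
# 10. pull(nico) == dresi
# 11. markday(1702-03-08) == 1702-03-08
# 12. yearhop(-2) == 1700-03-08
# 13. mhop(-20) == 1698-07-08
# 14. gapto(1699-06-10) == 337

Answer: 1698-07-08


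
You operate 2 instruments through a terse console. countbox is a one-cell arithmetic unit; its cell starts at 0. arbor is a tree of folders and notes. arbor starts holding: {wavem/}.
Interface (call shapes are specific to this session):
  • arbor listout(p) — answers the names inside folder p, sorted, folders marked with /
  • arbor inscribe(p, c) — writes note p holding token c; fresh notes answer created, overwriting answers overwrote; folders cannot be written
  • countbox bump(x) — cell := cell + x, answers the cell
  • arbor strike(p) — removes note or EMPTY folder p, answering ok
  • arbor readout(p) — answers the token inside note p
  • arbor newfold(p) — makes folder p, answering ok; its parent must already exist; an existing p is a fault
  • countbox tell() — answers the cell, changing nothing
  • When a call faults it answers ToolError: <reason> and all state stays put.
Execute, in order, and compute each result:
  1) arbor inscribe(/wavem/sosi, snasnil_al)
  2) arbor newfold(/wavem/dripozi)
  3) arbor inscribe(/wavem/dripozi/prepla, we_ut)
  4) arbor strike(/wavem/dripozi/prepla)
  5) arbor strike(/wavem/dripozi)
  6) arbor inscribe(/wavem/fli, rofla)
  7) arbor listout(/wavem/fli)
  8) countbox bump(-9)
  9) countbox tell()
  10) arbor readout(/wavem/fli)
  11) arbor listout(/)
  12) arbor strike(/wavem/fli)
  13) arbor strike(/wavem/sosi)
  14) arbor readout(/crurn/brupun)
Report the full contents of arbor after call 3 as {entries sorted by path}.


Act: arbor inscribe[p: /wavem/sosi; c: snasnil_al]
Obs: created
Act: arbor newfold[p: /wavem/dripozi]
Obs: ok
Act: arbor inscribe[p: /wavem/dripozi/prepla; c: we_ut]
Obs: created
Act: arbor strike[p: /wavem/dripozi/prepla]
Obs: ok
Act: arbor strike[p: /wavem/dripozi]
Obs: ok
Act: arbor inscribe[p: /wavem/fli; c: rofla]
Obs: created
Act: arbor listout[p: /wavem/fli]
Obs: ToolError: not a directory
Act: countbox bump[x: -9]
Obs: -9
Act: countbox tell[]
Obs: -9
Act: arbor readout[p: /wavem/fli]
Obs: rofla
Act: arbor listout[p: /]
Obs: [wavem/]
Act: arbor strike[p: /wavem/fli]
Obs: ok
Act: arbor strike[p: /wavem/sosi]
Obs: ok
Act: arbor readout[p: /crurn/brupun]
Obs: ToolError: not found

Answer: {wavem/, wavem/dripozi/, wavem/dripozi/prepla=we_ut, wavem/sosi=snasnil_al}


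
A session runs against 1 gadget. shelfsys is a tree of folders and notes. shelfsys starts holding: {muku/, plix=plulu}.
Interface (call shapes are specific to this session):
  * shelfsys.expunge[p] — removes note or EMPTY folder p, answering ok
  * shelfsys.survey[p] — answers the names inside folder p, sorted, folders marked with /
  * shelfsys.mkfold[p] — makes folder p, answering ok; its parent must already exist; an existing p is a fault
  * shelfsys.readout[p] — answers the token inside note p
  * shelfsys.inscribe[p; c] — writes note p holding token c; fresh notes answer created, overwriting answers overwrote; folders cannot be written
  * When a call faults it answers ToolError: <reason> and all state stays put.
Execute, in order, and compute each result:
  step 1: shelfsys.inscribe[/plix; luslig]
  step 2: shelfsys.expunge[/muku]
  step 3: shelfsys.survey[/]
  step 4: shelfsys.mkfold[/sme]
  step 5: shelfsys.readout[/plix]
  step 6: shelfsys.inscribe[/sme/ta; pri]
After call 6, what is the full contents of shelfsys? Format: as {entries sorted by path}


Answer: {plix=luslig, sme/, sme/ta=pri}

Derivation:
% shelfsys.inscribe p=/plix c=luslig
[out] overwrote
% shelfsys.expunge p=/muku
[out] ok
% shelfsys.survey p=/
[out] [plix]
% shelfsys.mkfold p=/sme
[out] ok
% shelfsys.readout p=/plix
[out] luslig
% shelfsys.inscribe p=/sme/ta c=pri
[out] created


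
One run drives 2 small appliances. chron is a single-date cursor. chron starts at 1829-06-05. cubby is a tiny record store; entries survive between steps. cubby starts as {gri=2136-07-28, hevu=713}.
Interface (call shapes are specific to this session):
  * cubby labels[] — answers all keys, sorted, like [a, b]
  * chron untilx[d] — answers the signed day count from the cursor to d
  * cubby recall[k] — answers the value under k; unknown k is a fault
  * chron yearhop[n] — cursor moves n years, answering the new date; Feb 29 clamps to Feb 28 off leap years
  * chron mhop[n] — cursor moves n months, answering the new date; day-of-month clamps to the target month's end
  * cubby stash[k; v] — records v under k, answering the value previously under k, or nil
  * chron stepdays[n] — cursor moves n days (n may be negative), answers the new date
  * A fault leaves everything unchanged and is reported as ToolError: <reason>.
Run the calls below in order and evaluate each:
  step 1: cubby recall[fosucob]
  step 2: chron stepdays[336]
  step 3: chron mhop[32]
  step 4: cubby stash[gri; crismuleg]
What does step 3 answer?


>>> cubby recall fosucob
[out] ToolError: no such key fosucob
>>> chron stepdays 336
[out] 1830-05-07
>>> chron mhop 32
[out] 1833-01-07
>>> cubby stash gri crismuleg
[out] 2136-07-28

Answer: 1833-01-07


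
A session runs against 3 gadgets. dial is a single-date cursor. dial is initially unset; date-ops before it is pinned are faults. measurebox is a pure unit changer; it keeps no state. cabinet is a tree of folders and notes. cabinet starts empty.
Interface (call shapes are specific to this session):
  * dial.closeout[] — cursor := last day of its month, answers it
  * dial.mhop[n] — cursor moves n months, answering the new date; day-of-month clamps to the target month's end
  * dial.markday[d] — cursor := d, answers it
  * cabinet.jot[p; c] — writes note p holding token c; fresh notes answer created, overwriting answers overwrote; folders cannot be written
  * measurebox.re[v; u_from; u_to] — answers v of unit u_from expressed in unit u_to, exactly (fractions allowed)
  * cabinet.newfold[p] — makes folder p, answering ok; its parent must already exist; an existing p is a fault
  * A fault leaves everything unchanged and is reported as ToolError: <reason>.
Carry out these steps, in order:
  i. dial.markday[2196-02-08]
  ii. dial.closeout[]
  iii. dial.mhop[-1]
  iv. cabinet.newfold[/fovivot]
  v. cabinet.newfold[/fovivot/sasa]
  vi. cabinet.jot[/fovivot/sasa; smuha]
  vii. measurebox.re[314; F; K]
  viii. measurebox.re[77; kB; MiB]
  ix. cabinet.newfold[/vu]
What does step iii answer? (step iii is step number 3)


I use dial.markday passing d=2196-02-08, giving 2196-02-08.
I use dial.closeout: 2196-02-29.
Then dial.mhop passing n=-1, which returns 2196-01-29.
I invoke cabinet.newfold passing p=/fovivot, and observe ok.
I invoke cabinet.newfold passing p=/fovivot/sasa: ok.
Invoking cabinet.jot passing p=/fovivot/sasa, c=smuha, and see ToolError: is a directory.
Then measurebox.re passing v=314, u_from=F, u_to=K, giving 25789/60.
Calling measurebox.re passing v=77, u_from=kB, u_to=MiB, and observe 9625/131072.
Calling cabinet.newfold passing p=/vu, and see ok.

Answer: 2196-01-29


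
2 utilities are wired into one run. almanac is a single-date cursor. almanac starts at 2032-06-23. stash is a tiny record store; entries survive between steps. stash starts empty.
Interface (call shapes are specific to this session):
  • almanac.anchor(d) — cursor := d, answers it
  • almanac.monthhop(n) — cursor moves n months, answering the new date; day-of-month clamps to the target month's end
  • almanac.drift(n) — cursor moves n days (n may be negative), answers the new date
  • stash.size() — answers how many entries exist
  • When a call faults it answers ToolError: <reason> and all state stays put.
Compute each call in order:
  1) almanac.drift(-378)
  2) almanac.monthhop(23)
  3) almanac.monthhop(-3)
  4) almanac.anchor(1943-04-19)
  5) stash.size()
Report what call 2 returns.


Act: almanac.drift[-378]
Obs: 2031-06-11
Act: almanac.monthhop[23]
Obs: 2033-05-11
Act: almanac.monthhop[-3]
Obs: 2033-02-11
Act: almanac.anchor[1943-04-19]
Obs: 1943-04-19
Act: stash.size[]
Obs: 0

Answer: 2033-05-11


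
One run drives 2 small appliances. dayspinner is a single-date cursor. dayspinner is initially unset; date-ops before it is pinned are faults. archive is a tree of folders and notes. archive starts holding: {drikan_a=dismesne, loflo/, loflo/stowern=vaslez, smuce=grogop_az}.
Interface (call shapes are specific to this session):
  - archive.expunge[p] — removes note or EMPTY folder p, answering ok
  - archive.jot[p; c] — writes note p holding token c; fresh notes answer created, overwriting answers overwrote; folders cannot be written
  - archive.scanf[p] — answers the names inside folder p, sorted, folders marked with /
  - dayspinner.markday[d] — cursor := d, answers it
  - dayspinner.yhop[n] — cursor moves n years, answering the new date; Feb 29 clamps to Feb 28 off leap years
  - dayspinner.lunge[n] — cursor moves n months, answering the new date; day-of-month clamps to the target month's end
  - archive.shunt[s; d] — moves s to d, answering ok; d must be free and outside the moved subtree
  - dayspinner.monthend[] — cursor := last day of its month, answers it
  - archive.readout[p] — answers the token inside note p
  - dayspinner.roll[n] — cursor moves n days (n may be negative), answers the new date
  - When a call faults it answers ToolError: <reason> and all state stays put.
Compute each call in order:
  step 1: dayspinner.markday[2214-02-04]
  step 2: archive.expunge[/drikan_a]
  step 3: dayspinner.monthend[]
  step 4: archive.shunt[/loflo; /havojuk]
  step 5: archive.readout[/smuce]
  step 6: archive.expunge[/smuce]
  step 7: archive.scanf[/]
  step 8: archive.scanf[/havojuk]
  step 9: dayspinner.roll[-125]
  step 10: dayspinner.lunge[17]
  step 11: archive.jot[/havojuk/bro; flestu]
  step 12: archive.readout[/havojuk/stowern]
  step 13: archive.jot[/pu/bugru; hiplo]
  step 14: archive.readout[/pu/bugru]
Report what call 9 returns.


Answer: 2213-10-26

Derivation:
// 1. dayspinner.markday(d='2214-02-04') == 2214-02-04
// 2. archive.expunge(p='/drikan_a') == ok
// 3. dayspinner.monthend() == 2214-02-28
// 4. archive.shunt(s='/loflo', d='/havojuk') == ok
// 5. archive.readout(p='/smuce') == grogop_az
// 6. archive.expunge(p='/smuce') == ok
// 7. archive.scanf(p='/') == [havojuk/]
// 8. archive.scanf(p='/havojuk') == [stowern]
// 9. dayspinner.roll(n='-125') == 2213-10-26
// 10. dayspinner.lunge(n='17') == 2215-03-26
// 11. archive.jot(p='/havojuk/bro', c='flestu') == created
// 12. archive.readout(p='/havojuk/stowern') == vaslez
// 13. archive.jot(p='/pu/bugru', c='hiplo') == ToolError: no parent
// 14. archive.readout(p='/pu/bugru') == ToolError: not found


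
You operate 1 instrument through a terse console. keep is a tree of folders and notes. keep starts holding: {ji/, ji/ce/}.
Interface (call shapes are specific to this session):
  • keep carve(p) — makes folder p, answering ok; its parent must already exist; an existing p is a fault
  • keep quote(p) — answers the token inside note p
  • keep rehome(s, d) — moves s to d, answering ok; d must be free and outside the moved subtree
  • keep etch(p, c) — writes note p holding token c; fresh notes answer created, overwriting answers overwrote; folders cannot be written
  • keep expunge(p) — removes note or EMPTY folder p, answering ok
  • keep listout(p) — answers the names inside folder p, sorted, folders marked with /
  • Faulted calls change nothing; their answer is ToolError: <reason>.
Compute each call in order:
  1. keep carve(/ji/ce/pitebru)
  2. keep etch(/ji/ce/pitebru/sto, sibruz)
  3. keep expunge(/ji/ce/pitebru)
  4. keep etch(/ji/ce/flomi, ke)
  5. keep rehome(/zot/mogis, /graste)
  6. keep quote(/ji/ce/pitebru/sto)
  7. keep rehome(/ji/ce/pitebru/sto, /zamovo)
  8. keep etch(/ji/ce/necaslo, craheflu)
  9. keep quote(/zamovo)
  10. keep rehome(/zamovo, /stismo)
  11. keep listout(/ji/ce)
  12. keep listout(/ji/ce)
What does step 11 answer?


I invoke keep carve on p: /ji/ce/pitebru, which returns ok.
Now I run keep etch on p: /ji/ce/pitebru/sto, c: sibruz, which returns created.
Invoking keep expunge on p: /ji/ce/pitebru, yielding ToolError: not empty.
I run keep etch on p: /ji/ce/flomi, c: ke, and see created.
I call keep rehome on s: /zot/mogis, d: /graste, yielding ToolError: not found.
I use keep quote on p: /ji/ce/pitebru/sto, giving sibruz.
Calling keep rehome on s: /ji/ce/pitebru/sto, d: /zamovo, giving ok.
Next I call keep etch on p: /ji/ce/necaslo, c: craheflu, and get created.
I call keep quote on p: /zamovo: sibruz.
I try keep rehome on s: /zamovo, d: /stismo, — result: ok.
Calling keep listout on p: /ji/ce, yielding [flomi, necaslo, pitebru/].
I invoke keep listout on p: /ji/ce, giving [flomi, necaslo, pitebru/].

Answer: [flomi, necaslo, pitebru/]


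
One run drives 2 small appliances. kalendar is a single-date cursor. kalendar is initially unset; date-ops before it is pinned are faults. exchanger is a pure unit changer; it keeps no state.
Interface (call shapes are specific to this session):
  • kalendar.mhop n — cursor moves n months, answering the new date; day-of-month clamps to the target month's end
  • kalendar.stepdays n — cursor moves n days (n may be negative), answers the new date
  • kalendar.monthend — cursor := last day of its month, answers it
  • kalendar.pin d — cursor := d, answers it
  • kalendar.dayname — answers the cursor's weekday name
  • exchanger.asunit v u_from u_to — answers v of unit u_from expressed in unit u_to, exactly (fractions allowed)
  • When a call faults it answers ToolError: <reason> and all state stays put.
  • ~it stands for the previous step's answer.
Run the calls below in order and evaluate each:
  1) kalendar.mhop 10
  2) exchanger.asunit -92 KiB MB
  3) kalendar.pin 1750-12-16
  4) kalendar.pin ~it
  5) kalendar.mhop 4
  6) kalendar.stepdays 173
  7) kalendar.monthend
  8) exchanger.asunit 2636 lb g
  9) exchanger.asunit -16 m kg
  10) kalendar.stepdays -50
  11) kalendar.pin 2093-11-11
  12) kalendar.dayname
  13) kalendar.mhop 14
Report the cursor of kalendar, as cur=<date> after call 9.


// 1. mhop(n=10) == ToolError: no date set
// 2. asunit(v=-92, u_from=KiB, u_to=MB) == -1472/15625
// 3. pin(d=1750-12-16) == 1750-12-16
// 4. pin(d=~it) == 1750-12-16
// 5. mhop(n=4) == 1751-04-16
// 6. stepdays(n=173) == 1751-10-06
// 7. monthend() == 1751-10-31
// 8. asunit(v=2636, u_from=lb, u_to=g) == 29891737183/25000
// 9. asunit(v=-16, u_from=m, u_to=kg) == ToolError: incompatible units
// 10. stepdays(n=-50) == 1751-09-11
// 11. pin(d=2093-11-11) == 2093-11-11
// 12. dayname() == Wednesday
// 13. mhop(n=14) == 2095-01-11

Answer: cur=1751-10-31


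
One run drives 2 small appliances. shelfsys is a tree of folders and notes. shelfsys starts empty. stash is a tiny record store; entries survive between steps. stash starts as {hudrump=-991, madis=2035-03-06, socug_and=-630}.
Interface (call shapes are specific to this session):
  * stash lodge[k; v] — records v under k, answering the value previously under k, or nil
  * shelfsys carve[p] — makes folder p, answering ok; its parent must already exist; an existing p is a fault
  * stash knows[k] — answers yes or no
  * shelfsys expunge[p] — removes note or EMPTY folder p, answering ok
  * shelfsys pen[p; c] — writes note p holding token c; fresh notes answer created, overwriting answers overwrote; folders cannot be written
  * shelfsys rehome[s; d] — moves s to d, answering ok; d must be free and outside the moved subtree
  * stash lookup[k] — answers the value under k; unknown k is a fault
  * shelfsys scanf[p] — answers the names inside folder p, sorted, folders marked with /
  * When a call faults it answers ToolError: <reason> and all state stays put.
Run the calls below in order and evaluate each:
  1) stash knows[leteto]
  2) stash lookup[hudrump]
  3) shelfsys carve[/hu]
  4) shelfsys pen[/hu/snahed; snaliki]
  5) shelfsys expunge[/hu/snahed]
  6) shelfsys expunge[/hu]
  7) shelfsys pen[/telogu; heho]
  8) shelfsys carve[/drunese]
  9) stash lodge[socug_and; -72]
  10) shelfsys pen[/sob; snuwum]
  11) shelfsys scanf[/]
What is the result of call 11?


I invoke stash knows with k: leteto, which returns no.
I use stash lookup with k: hudrump, and observe -991.
Next I call shelfsys carve with p: /hu, — result: ok.
Next I call shelfsys pen with p: /hu/snahed, c: snaliki, and see created.
Then shelfsys expunge with p: /hu/snahed, and observe ok.
I invoke shelfsys expunge with p: /hu: ok.
Using shelfsys pen with p: /telogu, c: heho, — result: created.
Then shelfsys carve with p: /drunese, and get ok.
I invoke stash lodge with k: socug_and, v: -72, and observe -630.
Calling shelfsys pen with p: /sob, c: snuwum, — result: created.
Calling shelfsys scanf with p: /, and get [drunese/, sob, telogu].

Answer: [drunese/, sob, telogu]


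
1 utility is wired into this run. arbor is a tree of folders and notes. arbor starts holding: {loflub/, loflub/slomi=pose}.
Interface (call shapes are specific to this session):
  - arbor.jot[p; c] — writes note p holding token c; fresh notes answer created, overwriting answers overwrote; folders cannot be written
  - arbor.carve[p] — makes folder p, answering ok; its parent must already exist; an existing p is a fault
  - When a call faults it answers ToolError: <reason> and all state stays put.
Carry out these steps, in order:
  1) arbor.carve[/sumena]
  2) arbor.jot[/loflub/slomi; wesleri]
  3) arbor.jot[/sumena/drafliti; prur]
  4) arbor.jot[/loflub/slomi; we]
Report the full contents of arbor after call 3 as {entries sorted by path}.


I use carve using p='/sumena', and see ok.
Next I call jot using p='/loflub/slomi', c='wesleri': overwrote.
Now I run jot using p='/sumena/drafliti', c='prur', → created.
I try jot using p='/loflub/slomi', c='we', → overwrote.

Answer: {loflub/, loflub/slomi=wesleri, sumena/, sumena/drafliti=prur}


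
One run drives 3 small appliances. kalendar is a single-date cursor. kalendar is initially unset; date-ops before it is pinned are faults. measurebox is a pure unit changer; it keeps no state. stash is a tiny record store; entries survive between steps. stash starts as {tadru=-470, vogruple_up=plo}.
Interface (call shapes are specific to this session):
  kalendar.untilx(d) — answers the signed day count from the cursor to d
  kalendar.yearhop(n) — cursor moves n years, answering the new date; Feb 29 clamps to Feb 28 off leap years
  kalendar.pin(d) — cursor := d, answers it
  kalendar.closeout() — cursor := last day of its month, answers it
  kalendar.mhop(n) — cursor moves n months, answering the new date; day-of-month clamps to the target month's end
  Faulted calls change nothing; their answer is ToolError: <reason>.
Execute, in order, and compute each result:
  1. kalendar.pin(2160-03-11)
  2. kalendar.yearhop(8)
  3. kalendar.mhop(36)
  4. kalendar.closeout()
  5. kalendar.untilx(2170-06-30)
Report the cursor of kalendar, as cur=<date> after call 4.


Answer: cur=2171-03-31

Derivation:
[in] kalendar.pin d→2160-03-11
= 2160-03-11
[in] kalendar.yearhop n→8
= 2168-03-11
[in] kalendar.mhop n→36
= 2171-03-11
[in] kalendar.closeout
= 2171-03-31
[in] kalendar.untilx d→2170-06-30
= -274


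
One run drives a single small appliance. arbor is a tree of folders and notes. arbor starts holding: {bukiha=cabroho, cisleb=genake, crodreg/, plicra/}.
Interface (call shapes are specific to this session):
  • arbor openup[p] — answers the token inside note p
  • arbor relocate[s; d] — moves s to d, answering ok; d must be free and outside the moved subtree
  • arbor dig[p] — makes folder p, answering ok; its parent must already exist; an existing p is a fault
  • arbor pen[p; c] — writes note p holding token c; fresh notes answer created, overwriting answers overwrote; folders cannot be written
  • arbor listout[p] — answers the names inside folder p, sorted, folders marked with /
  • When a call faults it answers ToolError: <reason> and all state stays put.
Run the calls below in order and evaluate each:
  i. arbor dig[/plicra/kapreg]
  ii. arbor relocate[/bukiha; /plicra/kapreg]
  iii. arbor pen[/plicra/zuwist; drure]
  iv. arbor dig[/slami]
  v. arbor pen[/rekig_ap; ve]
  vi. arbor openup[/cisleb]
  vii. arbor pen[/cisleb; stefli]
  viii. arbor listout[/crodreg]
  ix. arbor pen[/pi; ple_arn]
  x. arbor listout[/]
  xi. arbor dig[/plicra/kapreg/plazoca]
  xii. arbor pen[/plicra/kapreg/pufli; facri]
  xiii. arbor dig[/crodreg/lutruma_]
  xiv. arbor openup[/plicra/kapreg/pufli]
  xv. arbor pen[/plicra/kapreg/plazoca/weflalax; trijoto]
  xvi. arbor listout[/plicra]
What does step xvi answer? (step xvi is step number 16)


Answer: [kapreg/, zuwist]

Derivation:
Step: arbor dig[p→/plicra/kapreg]
Result: ok
Step: arbor relocate[s→/bukiha; d→/plicra/kapreg]
Result: ToolError: exists
Step: arbor pen[p→/plicra/zuwist; c→drure]
Result: created
Step: arbor dig[p→/slami]
Result: ok
Step: arbor pen[p→/rekig_ap; c→ve]
Result: created
Step: arbor openup[p→/cisleb]
Result: genake
Step: arbor pen[p→/cisleb; c→stefli]
Result: overwrote
Step: arbor listout[p→/crodreg]
Result: []
Step: arbor pen[p→/pi; c→ple_arn]
Result: created
Step: arbor listout[p→/]
Result: [bukiha, cisleb, crodreg/, pi, plicra/, rekig_ap, slami/]
Step: arbor dig[p→/plicra/kapreg/plazoca]
Result: ok
Step: arbor pen[p→/plicra/kapreg/pufli; c→facri]
Result: created
Step: arbor dig[p→/crodreg/lutruma_]
Result: ok
Step: arbor openup[p→/plicra/kapreg/pufli]
Result: facri
Step: arbor pen[p→/plicra/kapreg/plazoca/weflalax; c→trijoto]
Result: created
Step: arbor listout[p→/plicra]
Result: [kapreg/, zuwist]
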